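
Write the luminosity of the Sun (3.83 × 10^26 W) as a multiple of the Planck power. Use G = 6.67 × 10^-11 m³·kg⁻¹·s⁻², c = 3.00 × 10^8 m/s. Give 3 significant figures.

1.05 × 10^-26

Planck power: P_P = c⁵/G = 3.64 × 10^52 W.
3.83 × 10^26 / 3.64 × 10^52 = 1.05 × 10^-26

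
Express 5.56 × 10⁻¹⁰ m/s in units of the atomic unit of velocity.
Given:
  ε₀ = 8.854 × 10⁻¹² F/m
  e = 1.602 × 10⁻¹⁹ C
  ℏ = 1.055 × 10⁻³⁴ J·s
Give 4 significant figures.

atomic unit of velocity: v_au = e²/(4πε₀ℏ) = 2.186 × 10⁶ m/s.
5.56 × 10⁻¹⁰ / 2.186 × 10⁶ = 2.543 × 10⁻¹⁶

2.543 × 10⁻¹⁶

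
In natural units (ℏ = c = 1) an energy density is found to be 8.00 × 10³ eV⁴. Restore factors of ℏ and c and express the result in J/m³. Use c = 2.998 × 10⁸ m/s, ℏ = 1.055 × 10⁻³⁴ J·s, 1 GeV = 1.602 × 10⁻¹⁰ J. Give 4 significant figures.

[E]/[L]³ = [E]⁴/(ℏc)³; restore (ℏc)⁻³.
1 GeV⁴ → 1/(ℏc)³ × (1 GeV in J)⁴ = 2.082 × 10³⁷ J/m³.
Convert the energy scale: 8.00 × 10³ eV⁴ = 8.00 × 10⁻³³ GeV⁴.
Result: 8.00 × 10⁻³³ × 2.082 × 10³⁷ = 1.665 × 10⁵ J/m³.

1.665 × 10⁵ J/m³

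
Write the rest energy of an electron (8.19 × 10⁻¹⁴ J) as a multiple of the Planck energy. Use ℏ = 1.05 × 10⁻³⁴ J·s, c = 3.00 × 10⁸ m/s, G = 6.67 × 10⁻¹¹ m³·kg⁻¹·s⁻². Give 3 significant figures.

Planck energy: E_P = √(ℏc⁵/G) = 1.96 × 10⁹ J.
8.19 × 10⁻¹⁴ / 1.96 × 10⁹ = 4.19 × 10⁻²³

4.19 × 10⁻²³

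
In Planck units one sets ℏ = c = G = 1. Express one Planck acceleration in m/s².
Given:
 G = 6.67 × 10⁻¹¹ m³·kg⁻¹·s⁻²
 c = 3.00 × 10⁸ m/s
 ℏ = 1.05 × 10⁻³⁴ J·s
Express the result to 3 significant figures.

5.59 × 10⁵¹ m/s²

a_P = √(c⁷/(ℏG))
  = √(3.12 × 10¹⁰³)
  = 5.59 × 10⁵¹ m/s²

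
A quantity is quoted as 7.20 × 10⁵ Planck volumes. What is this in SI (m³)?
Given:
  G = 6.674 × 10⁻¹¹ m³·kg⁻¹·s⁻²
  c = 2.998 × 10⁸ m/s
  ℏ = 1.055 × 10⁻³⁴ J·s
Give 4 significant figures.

One Planck volume: V_P = (ℏG/c³)^(3/2) = 4.224 × 10⁻¹⁰⁵ m³.
7.20 × 10⁵ × 4.224 × 10⁻¹⁰⁵ m³ = 3.041 × 10⁻⁹⁹ m³

3.041 × 10⁻⁹⁹ m³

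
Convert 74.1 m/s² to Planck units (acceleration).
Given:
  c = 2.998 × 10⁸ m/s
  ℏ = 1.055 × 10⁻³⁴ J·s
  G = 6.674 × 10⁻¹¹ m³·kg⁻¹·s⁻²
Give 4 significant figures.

1.333 × 10⁻⁵⁰

Planck acceleration: a_P = √(c⁷/(ℏG)) = 5.560 × 10⁵¹ m/s².
74.1 / 5.560 × 10⁵¹ = 1.333 × 10⁻⁵⁰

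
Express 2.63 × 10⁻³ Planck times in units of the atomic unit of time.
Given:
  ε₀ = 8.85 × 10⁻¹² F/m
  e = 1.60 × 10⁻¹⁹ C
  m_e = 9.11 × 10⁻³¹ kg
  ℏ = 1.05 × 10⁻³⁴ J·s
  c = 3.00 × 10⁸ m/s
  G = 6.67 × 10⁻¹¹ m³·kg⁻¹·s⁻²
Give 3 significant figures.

Planck time: t_P = √(ℏG/c⁵) = 5.37 × 10⁻⁴⁴ s
atomic unit of time: τ_au = (4πε₀)²ℏ³/(m_e e⁴) = 2.40 × 10⁻¹⁷ s
2.63 × 10⁻³ × 5.37 × 10⁻⁴⁴ / 2.40 × 10⁻¹⁷ = 5.89 × 10⁻³⁰

5.89 × 10⁻³⁰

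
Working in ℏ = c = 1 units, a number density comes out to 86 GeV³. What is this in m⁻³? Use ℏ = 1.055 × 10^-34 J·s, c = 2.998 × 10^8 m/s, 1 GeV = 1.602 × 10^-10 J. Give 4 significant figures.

Number density is [L]⁻³ = [E]³/(ℏc)³.
1 GeV³ → 1/(ℏc)³ × (1 GeV in J)³ = 1.299 × 10^47 m⁻³.
Result: 86 × 1.299 × 10^47 = 1.117 × 10^49 m⁻³.

1.117 × 10^49 m⁻³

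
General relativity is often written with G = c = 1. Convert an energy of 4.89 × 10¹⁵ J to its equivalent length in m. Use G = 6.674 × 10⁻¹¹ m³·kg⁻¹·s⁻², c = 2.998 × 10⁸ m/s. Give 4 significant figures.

4.040 × 10⁻²⁹ m

Energy → length via G/c⁴.
4.89 × 10¹⁵ J × (G/c⁴) = 4.040 × 10⁻²⁹ m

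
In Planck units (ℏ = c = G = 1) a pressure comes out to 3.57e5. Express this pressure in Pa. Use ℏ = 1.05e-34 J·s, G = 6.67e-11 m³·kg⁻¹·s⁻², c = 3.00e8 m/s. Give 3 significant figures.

One Planck pressure: p_P = c⁷/(ℏG²) = 4.68e113 Pa.
3.57e5 × 4.68e113 Pa = 1.67e119 Pa

1.67e119 Pa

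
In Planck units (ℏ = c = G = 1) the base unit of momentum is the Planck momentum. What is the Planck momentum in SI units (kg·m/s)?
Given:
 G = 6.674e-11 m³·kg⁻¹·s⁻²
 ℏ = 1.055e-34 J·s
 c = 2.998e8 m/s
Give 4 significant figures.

6.527 kg·m/s

p_P = √(ℏc³/G)
  = √(42.60)
  = 6.527 kg·m/s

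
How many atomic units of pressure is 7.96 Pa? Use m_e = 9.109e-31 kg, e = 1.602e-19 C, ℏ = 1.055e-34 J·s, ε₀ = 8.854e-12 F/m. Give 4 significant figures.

2.718e-13

atomic unit of pressure: P_au = E_h/a₀³ = m_e⁴e¹⁰/((4πε₀)⁵ℏ⁸) = 2.929e13 Pa.
7.96 / 2.929e13 = 2.718e-13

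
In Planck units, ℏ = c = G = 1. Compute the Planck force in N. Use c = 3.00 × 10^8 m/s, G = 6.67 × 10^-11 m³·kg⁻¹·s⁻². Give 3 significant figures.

The unique combination of the constants set to 1 with dimensions of force is F_P = c⁴/G.
  = 8.10 × 10^33 / 6.67 × 10^-11
  = 1.21 × 10^44 N

1.21 × 10^44 N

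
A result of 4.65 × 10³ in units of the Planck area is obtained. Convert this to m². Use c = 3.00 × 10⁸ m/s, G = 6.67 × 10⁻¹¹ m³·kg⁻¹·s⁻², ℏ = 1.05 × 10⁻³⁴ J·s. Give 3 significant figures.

1.21 × 10⁻⁶⁶ m²

One Planck area: A_P = ℏG/c³ = 2.59 × 10⁻⁷⁰ m².
4.65 × 10³ × 2.59 × 10⁻⁷⁰ m² = 1.21 × 10⁻⁶⁶ m²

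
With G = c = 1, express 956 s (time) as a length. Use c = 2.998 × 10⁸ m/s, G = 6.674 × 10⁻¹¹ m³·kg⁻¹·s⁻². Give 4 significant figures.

Time → length via c.
956 s × (c) = 2.866 × 10¹¹ m

2.866 × 10¹¹ m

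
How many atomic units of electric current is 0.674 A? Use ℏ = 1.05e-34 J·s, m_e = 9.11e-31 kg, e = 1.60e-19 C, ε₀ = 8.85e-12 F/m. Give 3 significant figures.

101

atomic unit of electric current: I_au = e E_h/ℏ = m_e e⁵/((4πε₀)²ℏ³) = 6.67e-3 A.
0.674 / 6.67e-3 = 101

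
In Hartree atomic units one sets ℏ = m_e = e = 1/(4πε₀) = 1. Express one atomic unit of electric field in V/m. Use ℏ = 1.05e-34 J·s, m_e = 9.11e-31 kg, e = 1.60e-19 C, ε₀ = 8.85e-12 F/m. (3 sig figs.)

E_au = E_h/(e a₀) = m_e²e⁵/((4πε₀)³ℏ⁴)
E_h = 4.38e-18 J
a₀ = 5.26e-11 m
E_h/(e·a₀) = 5.20e11 V/m

5.20e11 V/m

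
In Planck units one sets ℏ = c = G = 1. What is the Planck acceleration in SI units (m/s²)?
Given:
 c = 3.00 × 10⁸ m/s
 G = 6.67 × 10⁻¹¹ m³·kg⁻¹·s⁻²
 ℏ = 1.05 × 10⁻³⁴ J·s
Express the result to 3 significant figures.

5.59 × 10⁵¹ m/s²

a_P = √(c⁷/(ℏG))
  = √(3.12 × 10¹⁰³)
  = 5.59 × 10⁵¹ m/s²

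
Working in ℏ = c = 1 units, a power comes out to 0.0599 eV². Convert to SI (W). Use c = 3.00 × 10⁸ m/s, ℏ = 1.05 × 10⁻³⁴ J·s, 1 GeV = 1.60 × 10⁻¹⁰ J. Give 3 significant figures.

Power is [E]/[T] = [E]²/ℏ.
1 GeV² → 1/ℏ × (1 GeV in J)² = 2.44 × 10¹⁴ W.
Convert the energy scale: 0.0599 eV² = 5.99 × 10⁻²⁰ GeV².
Result: 5.99 × 10⁻²⁰ × 2.44 × 10¹⁴ = 1.46 × 10⁻⁵ W.

1.46 × 10⁻⁵ W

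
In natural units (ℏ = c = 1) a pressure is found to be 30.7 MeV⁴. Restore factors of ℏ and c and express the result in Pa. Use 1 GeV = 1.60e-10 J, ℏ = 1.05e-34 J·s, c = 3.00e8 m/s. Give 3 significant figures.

6.44e26 Pa

Pressure is [E]/[L]³ = [E]⁴/(ℏc)³.
1 GeV⁴ → 1/(ℏc)³ × (1 GeV in J)⁴ = 2.10e37 Pa.
Convert the energy scale: 30.7 MeV⁴ = 3.07e-11 GeV⁴.
Result: 3.07e-11 × 2.10e37 = 6.44e26 Pa.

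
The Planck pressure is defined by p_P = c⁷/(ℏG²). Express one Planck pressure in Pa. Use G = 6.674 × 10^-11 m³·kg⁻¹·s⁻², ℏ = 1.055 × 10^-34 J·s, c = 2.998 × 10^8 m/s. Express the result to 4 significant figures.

p_P = c⁷/(ℏG²)
  = 2.177 × 10^59 / 4.699 × 10^-55
  = 4.632 × 10^113 Pa

4.632 × 10^113 Pa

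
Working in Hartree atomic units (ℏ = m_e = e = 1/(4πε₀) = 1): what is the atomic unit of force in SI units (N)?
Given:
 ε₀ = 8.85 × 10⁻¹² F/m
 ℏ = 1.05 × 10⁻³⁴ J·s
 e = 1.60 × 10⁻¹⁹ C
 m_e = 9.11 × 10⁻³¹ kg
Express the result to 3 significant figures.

Dimensional analysis gives F_au = E_h/a₀ = m_e²e⁶/((4πε₀)³ℏ⁴).
E_h = 4.38 × 10⁻¹⁸ J
a₀ = 5.26 × 10⁻¹¹ m
E_h/a₀ = 8.33 × 10⁻⁸ N

8.33 × 10⁻⁸ N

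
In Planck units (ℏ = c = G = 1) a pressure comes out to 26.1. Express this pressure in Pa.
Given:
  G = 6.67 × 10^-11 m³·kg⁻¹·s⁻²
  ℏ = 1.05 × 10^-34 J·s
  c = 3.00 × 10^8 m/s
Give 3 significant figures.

One Planck pressure: p_P = c⁷/(ℏG²) = 4.68 × 10^113 Pa.
26.1 × 4.68 × 10^113 Pa = 1.22 × 10^115 Pa

1.22 × 10^115 Pa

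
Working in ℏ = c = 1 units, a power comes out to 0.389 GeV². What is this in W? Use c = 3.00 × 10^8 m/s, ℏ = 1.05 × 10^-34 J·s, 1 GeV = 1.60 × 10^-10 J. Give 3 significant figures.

9.48 × 10^13 W

Power is [E]/[T] = [E]²/ℏ.
1 GeV² → 1/ℏ × (1 GeV in J)² = 2.44 × 10^14 W.
Result: 0.389 × 2.44 × 10^14 = 9.48 × 10^13 W.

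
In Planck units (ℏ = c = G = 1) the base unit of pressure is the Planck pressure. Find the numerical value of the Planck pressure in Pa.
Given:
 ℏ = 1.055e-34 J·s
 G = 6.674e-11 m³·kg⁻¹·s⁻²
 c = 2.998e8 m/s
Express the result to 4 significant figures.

4.632e113 Pa

p_P = c⁷/(ℏG²)
  = 2.177e59 / 4.699e-55
  = 4.632e113 Pa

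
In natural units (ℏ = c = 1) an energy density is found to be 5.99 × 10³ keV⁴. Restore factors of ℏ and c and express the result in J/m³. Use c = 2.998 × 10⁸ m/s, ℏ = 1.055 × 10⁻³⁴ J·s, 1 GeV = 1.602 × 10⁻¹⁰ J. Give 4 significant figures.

[E]/[L]³ = [E]⁴/(ℏc)³; restore (ℏc)⁻³.
1 GeV⁴ → 1/(ℏc)³ × (1 GeV in J)⁴ = 2.082 × 10³⁷ J/m³.
Convert the energy scale: 5.99 × 10³ keV⁴ = 5.99 × 10⁻²¹ GeV⁴.
Result: 5.99 × 10⁻²¹ × 2.082 × 10³⁷ = 1.247 × 10¹⁷ J/m³.

1.247 × 10¹⁷ J/m³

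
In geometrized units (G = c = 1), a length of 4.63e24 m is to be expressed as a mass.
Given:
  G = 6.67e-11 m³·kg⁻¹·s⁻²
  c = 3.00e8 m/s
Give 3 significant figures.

Length → mass via c²/G.
4.63e24 m × (c²/G) = 6.25e51 kg

6.25e51 kg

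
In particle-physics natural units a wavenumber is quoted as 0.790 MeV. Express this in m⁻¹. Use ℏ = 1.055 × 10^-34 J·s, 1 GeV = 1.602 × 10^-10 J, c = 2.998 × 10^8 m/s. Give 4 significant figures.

Inverse length is [E]/(ℏc).
1 GeV → 1/(ℏc) × (1 GeV in J) = 5.065 × 10^15 m⁻¹.
Convert the energy scale: 0.790 MeV = 7.90 × 10^-4 GeV.
Result: 7.90 × 10^-4 × 5.065 × 10^15 = 4.001 × 10^12 m⁻¹.

4.001 × 10^12 m⁻¹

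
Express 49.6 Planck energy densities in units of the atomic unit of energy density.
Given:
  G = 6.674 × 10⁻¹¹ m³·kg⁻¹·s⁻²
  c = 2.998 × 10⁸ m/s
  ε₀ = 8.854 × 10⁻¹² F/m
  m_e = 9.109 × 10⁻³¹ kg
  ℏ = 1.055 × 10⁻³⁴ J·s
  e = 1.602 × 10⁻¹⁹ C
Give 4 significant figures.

Planck energy density: u_P = c⁷/(ℏG²) = 4.632 × 10¹¹³ J/m³
atomic unit of energy density: u_au = E_h/a₀³ = m_e⁴e¹⁰/((4πε₀)⁵ℏ⁸) = 2.929 × 10¹³ J/m³
49.6 × 4.632 × 10¹¹³ / 2.929 × 10¹³ = 7.844 × 10¹⁰¹

7.844 × 10¹⁰¹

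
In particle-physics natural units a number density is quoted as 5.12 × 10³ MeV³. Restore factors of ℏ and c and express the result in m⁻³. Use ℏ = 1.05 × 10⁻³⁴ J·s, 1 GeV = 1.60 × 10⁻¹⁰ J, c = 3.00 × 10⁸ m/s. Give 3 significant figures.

Number density is [L]⁻³ = [E]³/(ℏc)³.
1 GeV³ → 1/(ℏc)³ × (1 GeV in J)³ = 1.31 × 10⁴⁷ m⁻³.
Convert the energy scale: 5.12 × 10³ MeV³ = 5.12 × 10⁻⁶ GeV³.
Result: 5.12 × 10⁻⁶ × 1.31 × 10⁴⁷ = 6.71 × 10⁴¹ m⁻³.

6.71 × 10⁴¹ m⁻³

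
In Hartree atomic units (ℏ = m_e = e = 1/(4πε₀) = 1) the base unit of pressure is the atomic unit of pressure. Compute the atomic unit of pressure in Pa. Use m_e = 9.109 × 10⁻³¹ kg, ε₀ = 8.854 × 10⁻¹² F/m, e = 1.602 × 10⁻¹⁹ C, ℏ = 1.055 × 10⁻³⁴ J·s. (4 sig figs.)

P_au = E_h/a₀³ = m_e⁴e¹⁰/((4πε₀)⁵ℏ⁸)
E_h = 4.354 × 10⁻¹⁸ J
a₀ = 5.297 × 10⁻¹¹ m
E_h/a₀³ = 2.929 × 10¹³ Pa

2.929 × 10¹³ Pa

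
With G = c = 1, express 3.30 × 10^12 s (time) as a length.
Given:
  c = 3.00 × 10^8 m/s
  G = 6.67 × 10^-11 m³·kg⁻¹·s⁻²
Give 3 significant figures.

Time → length via c.
3.30 × 10^12 s × (c) = 9.90 × 10^20 m

9.90 × 10^20 m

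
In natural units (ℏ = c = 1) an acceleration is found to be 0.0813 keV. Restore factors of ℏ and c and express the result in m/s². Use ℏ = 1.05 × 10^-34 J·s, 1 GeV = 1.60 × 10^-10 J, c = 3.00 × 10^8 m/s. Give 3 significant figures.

Acceleration is [L]/[T]² = c·[E]/ℏ.
1 GeV → c/ℏ × (1 GeV in J) = 4.57 × 10^32 m/s².
Convert the energy scale: 0.0813 keV = 8.13 × 10^-8 GeV.
Result: 8.13 × 10^-8 × 4.57 × 10^32 = 3.72 × 10^25 m/s².

3.72 × 10^25 m/s²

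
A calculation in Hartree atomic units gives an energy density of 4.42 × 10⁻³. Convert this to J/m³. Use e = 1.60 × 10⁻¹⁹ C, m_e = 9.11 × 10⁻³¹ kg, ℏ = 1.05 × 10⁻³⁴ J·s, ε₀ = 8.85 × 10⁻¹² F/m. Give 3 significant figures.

One atomic unit of energy density: u_au = E_h/a₀³ = m_e⁴e¹⁰/((4πε₀)⁵ℏ⁸) = 3.01 × 10¹³ J/m³.
4.42 × 10⁻³ × 3.01 × 10¹³ J/m³ = 1.33 × 10¹¹ J/m³

1.33 × 10¹¹ J/m³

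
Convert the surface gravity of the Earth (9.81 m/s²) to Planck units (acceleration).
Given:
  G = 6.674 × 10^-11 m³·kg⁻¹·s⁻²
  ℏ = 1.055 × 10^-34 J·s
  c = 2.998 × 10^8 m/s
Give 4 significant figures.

1.764 × 10^-51

Planck acceleration: a_P = √(c⁷/(ℏG)) = 5.560 × 10^51 m/s².
9.81 / 5.560 × 10^51 = 1.764 × 10^-51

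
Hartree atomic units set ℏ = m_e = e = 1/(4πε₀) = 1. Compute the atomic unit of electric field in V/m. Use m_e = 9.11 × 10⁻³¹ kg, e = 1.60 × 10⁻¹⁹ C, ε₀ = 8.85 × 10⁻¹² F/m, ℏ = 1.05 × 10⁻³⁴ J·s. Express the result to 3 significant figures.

From ℏ = m_e = e = 1/(4πε₀) = 1 the electric field scale is E_au = E_h/(e a₀) = m_e²e⁵/((4πε₀)³ℏ⁴).
E_h = 4.38 × 10⁻¹⁸ J
a₀ = 5.26 × 10⁻¹¹ m
E_h/(e·a₀) = 5.20 × 10¹¹ V/m

5.20 × 10¹¹ V/m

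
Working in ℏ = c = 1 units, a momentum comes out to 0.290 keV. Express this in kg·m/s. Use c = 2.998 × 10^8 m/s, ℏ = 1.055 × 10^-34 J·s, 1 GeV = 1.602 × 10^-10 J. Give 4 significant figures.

Momentum is [E]/c; divide by c.
1 GeV → 1/c × (1 GeV in J) = 5.344 × 10^-19 kg·m/s.
Convert the energy scale: 0.290 keV = 2.90 × 10^-7 GeV.
Result: 2.90 × 10^-7 × 5.344 × 10^-19 = 1.550 × 10^-25 kg·m/s.

1.550 × 10^-25 kg·m/s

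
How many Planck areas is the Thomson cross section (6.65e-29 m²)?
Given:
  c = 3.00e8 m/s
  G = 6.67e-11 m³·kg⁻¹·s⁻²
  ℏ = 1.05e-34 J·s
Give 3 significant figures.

2.56e41

Planck area: A_P = ℏG/c³ = 2.59e-70 m².
6.65e-29 / 2.59e-70 = 2.56e41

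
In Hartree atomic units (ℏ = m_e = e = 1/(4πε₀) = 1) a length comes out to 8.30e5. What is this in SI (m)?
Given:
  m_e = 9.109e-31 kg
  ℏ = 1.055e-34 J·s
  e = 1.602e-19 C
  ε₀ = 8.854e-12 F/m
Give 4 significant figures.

4.397e-5 m

One Bohr radius: a₀ = 4πε₀ℏ²/(m_e e²) = 5.297e-11 m.
8.30e5 × 5.297e-11 m = 4.397e-5 m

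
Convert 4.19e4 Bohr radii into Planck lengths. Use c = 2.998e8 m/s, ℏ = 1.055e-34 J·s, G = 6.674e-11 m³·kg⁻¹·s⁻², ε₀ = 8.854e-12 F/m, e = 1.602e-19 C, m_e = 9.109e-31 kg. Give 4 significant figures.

Bohr radius: a₀ = 4πε₀ℏ²/(m_e e²) = 5.297e-11 m
Planck length: ℓ_P = √(ℏG/c³) = 1.616e-35 m
4.19e4 × 5.297e-11 / 1.616e-35 = 1.373e29

1.373e29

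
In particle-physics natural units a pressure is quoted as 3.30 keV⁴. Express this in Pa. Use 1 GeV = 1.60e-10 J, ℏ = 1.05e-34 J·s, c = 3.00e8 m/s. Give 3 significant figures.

6.92e13 Pa

Pressure is [E]/[L]³ = [E]⁴/(ℏc)³.
1 GeV⁴ → 1/(ℏc)³ × (1 GeV in J)⁴ = 2.10e37 Pa.
Convert the energy scale: 3.30 keV⁴ = 3.30e-24 GeV⁴.
Result: 3.30e-24 × 2.10e37 = 6.92e13 Pa.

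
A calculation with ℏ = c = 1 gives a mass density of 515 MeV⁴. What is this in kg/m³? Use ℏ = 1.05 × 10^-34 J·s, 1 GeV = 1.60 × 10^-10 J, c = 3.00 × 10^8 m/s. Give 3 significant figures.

Mass density is [E]/(c²[L]³) = [E]⁴/(ℏ³c⁵).
1 GeV⁴ → 1/(ℏ³c⁵) × (1 GeV in J)⁴ = 2.33 × 10^20 kg/m³.
Convert the energy scale: 515 MeV⁴ = 5.15 × 10^-10 GeV⁴.
Result: 5.15 × 10^-10 × 2.33 × 10^20 = 1.20 × 10^11 kg/m³.

1.20 × 10^11 kg/m³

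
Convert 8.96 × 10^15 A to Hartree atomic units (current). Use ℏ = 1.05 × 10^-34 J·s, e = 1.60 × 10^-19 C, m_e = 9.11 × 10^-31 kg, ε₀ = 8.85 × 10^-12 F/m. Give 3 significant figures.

atomic unit of electric current: I_au = e E_h/ℏ = m_e e⁵/((4πε₀)²ℏ³) = 6.67 × 10^-3 A.
8.96 × 10^15 / 6.67 × 10^-3 = 1.34 × 10^18

1.34 × 10^18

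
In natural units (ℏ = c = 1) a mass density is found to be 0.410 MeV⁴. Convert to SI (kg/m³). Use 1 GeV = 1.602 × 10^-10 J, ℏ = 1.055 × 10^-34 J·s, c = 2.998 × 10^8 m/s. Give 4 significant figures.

9.496 × 10^7 kg/m³

Mass density is [E]/(c²[L]³) = [E]⁴/(ℏ³c⁵).
1 GeV⁴ → 1/(ℏ³c⁵) × (1 GeV in J)⁴ = 2.316 × 10^20 kg/m³.
Convert the energy scale: 0.410 MeV⁴ = 4.10 × 10^-13 GeV⁴.
Result: 4.10 × 10^-13 × 2.316 × 10^20 = 9.496 × 10^7 kg/m³.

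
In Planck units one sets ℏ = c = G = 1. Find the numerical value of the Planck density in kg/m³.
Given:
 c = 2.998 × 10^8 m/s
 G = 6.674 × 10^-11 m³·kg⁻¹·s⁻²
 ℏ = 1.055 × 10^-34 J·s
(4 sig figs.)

ρ_P = c⁵/(ℏG²)
  = 2.422 × 10^42 / 4.699 × 10^-55
  = 5.154 × 10^96 kg/m³

5.154 × 10^96 kg/m³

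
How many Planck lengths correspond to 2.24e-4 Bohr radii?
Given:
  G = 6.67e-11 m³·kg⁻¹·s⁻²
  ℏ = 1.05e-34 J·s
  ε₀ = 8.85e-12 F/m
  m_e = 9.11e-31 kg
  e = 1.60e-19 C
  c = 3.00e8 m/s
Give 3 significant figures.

Bohr radius: a₀ = 4πε₀ℏ²/(m_e e²) = 5.26e-11 m
Planck length: ℓ_P = √(ℏG/c³) = 1.61e-35 m
2.24e-4 × 5.26e-11 / 1.61e-35 = 7.31e20

7.31e20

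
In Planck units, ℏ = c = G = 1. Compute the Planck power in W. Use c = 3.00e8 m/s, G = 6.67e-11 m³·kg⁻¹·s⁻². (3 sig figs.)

The unique combination of the constants set to 1 with dimensions of power is P_P = c⁵/G.
  = 2.43e42 / 6.67e-11
  = 3.64e52 W

3.64e52 W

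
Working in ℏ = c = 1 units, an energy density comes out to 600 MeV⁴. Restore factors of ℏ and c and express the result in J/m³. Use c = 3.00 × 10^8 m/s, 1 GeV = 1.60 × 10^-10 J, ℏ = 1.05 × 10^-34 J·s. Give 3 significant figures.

[E]/[L]³ = [E]⁴/(ℏc)³; restore (ℏc)⁻³.
1 GeV⁴ → 1/(ℏc)³ × (1 GeV in J)⁴ = 2.10 × 10^37 J/m³.
Convert the energy scale: 600 MeV⁴ = 6.00 × 10^-10 GeV⁴.
Result: 6.00 × 10^-10 × 2.10 × 10^37 = 1.26 × 10^28 J/m³.

1.26 × 10^28 J/m³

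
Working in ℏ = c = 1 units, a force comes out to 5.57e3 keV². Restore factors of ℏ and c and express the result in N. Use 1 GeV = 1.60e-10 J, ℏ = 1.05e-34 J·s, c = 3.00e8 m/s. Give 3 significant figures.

Force is [E]/[L] = [E]²/(ℏc); restore (ℏc)⁻¹.
1 GeV² → 1/(ℏc) × (1 GeV in J)² = 8.13e5 N.
Convert the energy scale: 5.57e3 keV² = 5.57e-9 GeV².
Result: 5.57e-9 × 8.13e5 = 4.53e-3 N.

4.53e-3 N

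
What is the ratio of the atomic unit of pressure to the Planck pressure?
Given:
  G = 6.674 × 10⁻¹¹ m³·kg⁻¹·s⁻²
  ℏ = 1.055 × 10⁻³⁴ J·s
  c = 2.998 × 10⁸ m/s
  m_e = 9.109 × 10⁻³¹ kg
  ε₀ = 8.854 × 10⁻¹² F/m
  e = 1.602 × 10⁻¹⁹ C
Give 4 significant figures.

atomic unit of pressure: P_au = E_h/a₀³ = m_e⁴e¹⁰/((4πε₀)⁵ℏ⁸) = 2.929 × 10¹³ Pa
Planck pressure: p_P = c⁷/(ℏG²) = 4.632 × 10¹¹³ Pa
ratio = 2.929 × 10¹³ / 4.632 × 10¹¹³ = 6.323 × 10⁻¹⁰¹

6.323 × 10⁻¹⁰¹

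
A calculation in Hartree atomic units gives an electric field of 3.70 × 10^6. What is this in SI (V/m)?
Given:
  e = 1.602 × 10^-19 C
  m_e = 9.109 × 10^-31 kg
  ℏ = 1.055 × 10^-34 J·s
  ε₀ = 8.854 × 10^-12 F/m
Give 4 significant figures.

One atomic unit of electric field: E_au = E_h/(e a₀) = m_e²e⁵/((4πε₀)³ℏ⁴) = 5.131 × 10^11 V/m.
3.70 × 10^6 × 5.131 × 10^11 V/m = 1.898 × 10^18 V/m

1.898 × 10^18 V/m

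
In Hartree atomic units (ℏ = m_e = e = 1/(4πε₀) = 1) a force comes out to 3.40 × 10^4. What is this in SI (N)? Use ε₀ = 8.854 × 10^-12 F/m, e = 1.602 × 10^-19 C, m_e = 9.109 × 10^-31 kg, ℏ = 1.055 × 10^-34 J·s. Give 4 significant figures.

One atomic unit of force: F_au = E_h/a₀ = m_e²e⁶/((4πε₀)³ℏ⁴) = 8.220 × 10^-8 N.
3.40 × 10^4 × 8.220 × 10^-8 N = 2.795 × 10^-3 N

2.795 × 10^-3 N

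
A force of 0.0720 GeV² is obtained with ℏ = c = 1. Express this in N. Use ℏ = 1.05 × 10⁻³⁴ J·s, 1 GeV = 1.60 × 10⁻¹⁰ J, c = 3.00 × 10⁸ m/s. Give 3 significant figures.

Force is [E]/[L] = [E]²/(ℏc); restore (ℏc)⁻¹.
1 GeV² → 1/(ℏc) × (1 GeV in J)² = 8.13 × 10⁵ N.
Result: 0.0720 × 8.13 × 10⁵ = 5.85 × 10⁴ N.

5.85 × 10⁴ N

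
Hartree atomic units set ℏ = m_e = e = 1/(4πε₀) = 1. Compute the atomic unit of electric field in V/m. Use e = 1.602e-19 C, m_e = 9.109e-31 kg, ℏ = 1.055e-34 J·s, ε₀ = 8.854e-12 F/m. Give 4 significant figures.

From ℏ = m_e = e = 1/(4πε₀) = 1 the electric field scale is E_au = E_h/(e a₀) = m_e²e⁵/((4πε₀)³ℏ⁴).
E_h = 4.354e-18 J
a₀ = 5.297e-11 m
E_h/(e·a₀) = 5.131e11 V/m

5.131e11 V/m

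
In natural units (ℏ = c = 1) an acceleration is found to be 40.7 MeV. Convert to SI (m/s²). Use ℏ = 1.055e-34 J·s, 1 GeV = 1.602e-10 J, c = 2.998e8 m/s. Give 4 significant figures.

1.853e31 m/s²

Acceleration is [L]/[T]² = c·[E]/ℏ.
1 GeV → c/ℏ × (1 GeV in J) = 4.552e32 m/s².
Convert the energy scale: 40.7 MeV = 0.0407 GeV.
Result: 0.0407 × 4.552e32 = 1.853e31 m/s².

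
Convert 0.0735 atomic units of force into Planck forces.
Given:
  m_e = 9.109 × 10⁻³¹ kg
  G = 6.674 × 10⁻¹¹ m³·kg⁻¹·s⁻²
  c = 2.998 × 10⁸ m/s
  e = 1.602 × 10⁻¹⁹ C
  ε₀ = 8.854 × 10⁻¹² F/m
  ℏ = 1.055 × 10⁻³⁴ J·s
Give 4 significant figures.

4.991 × 10⁻⁵³

atomic unit of force: F_au = E_h/a₀ = m_e²e⁶/((4πε₀)³ℏ⁴) = 8.220 × 10⁻⁸ N
Planck force: F_P = c⁴/G = 1.210 × 10⁴⁴ N
0.0735 × 8.220 × 10⁻⁸ / 1.210 × 10⁴⁴ = 4.991 × 10⁻⁵³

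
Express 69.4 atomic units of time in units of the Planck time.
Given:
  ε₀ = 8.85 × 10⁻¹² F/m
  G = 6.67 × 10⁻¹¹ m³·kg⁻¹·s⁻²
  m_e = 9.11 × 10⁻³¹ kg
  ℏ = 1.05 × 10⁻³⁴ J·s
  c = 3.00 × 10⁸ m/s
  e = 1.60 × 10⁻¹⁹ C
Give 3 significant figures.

atomic unit of time: τ_au = (4πε₀)²ℏ³/(m_e e⁴) = 2.40 × 10⁻¹⁷ s
Planck time: t_P = √(ℏG/c⁵) = 5.37 × 10⁻⁴⁴ s
69.4 × 2.40 × 10⁻¹⁷ / 5.37 × 10⁻⁴⁴ = 3.10 × 10²⁸

3.10 × 10²⁸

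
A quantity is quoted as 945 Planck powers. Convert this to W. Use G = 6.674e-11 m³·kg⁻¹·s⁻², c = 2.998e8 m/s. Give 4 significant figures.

One Planck power: P_P = c⁵/G = 3.629e52 W.
945 × 3.629e52 W = 3.429e55 W

3.429e55 W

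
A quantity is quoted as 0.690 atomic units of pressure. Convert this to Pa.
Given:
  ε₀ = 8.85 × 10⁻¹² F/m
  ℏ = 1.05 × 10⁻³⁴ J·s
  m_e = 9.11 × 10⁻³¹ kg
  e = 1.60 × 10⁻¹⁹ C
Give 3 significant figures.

One atomic unit of pressure: P_au = E_h/a₀³ = m_e⁴e¹⁰/((4πε₀)⁵ℏ⁸) = 3.01 × 10¹³ Pa.
0.690 × 3.01 × 10¹³ Pa = 2.08 × 10¹³ Pa

2.08 × 10¹³ Pa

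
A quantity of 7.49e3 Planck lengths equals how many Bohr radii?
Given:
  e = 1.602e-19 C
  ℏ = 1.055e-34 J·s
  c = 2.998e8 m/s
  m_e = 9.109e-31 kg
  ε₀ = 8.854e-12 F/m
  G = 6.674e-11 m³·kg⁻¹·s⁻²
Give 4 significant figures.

2.286e-21

Planck length: ℓ_P = √(ℏG/c³) = 1.616e-35 m
Bohr radius: a₀ = 4πε₀ℏ²/(m_e e²) = 5.297e-11 m
7.49e3 × 1.616e-35 / 5.297e-11 = 2.286e-21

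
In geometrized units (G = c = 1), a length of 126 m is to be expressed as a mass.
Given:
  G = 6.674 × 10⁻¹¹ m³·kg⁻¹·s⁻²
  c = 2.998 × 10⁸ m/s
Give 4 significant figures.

Length → mass via c²/G.
126 m × (c²/G) = 1.697 × 10²⁹ kg

1.697 × 10²⁹ kg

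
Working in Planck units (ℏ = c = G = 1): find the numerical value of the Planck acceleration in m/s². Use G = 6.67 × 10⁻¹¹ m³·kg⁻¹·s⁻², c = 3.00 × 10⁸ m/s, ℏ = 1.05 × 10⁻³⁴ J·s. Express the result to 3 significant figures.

5.59 × 10⁵¹ m/s²

From ℏ = c = G = 1 the acceleration scale is a_P = √(c⁷/(ℏG)).
  = √(3.12 × 10¹⁰³)
  = 5.59 × 10⁵¹ m/s²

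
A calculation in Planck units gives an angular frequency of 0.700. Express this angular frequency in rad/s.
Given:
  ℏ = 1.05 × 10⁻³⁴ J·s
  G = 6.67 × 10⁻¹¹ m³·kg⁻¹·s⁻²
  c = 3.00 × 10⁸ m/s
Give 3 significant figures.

1.30 × 10⁴³ rad/s

One Planck angular frequency: ω_P = √(c⁵/(ℏG)) = 1.86 × 10⁴³ rad/s.
0.700 × 1.86 × 10⁴³ rad/s = 1.30 × 10⁴³ rad/s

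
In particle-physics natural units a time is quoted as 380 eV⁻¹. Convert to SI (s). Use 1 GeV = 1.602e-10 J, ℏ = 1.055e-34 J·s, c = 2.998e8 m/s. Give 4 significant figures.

2.502e-13 s

A time is [E]⁻¹ in ℏ=c=1; restore one factor of ℏ.
1 GeV⁻¹ → ℏ × (1 GeV in J)⁻¹ = 6.586e-25 s.
Convert the energy scale: 380 eV⁻¹ = 3.80e11 GeV⁻¹.
Result: 3.80e11 × 6.586e-25 = 2.502e-13 s.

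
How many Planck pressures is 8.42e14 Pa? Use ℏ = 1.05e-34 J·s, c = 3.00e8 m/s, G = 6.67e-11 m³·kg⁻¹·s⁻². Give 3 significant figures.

Planck pressure: p_P = c⁷/(ℏG²) = 4.68e113 Pa.
8.42e14 / 4.68e113 = 1.80e-99

1.80e-99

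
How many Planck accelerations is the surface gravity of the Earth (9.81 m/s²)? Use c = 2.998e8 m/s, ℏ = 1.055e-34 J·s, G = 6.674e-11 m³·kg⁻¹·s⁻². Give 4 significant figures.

Planck acceleration: a_P = √(c⁷/(ℏG)) = 5.560e51 m/s².
9.81 / 5.560e51 = 1.764e-51

1.764e-51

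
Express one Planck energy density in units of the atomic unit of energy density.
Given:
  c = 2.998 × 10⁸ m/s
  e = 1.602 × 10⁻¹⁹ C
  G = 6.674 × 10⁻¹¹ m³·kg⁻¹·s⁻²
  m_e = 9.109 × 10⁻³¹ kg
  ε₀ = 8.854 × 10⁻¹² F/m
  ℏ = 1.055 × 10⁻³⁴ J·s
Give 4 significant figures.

Planck energy density: u_P = c⁷/(ℏG²) = 4.632 × 10¹¹³ J/m³
atomic unit of energy density: u_au = E_h/a₀³ = m_e⁴e¹⁰/((4πε₀)⁵ℏ⁸) = 2.929 × 10¹³ J/m³
ratio = 4.632 × 10¹¹³ / 2.929 × 10¹³ = 1.581 × 10¹⁰⁰

1.581 × 10¹⁰⁰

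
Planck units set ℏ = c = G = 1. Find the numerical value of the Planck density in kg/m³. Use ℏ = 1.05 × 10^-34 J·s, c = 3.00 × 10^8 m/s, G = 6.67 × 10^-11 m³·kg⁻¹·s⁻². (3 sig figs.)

The unique combination of the constants set to 1 with dimensions of density is ρ_P = c⁵/(ℏG²).
  = 2.43 × 10^42 / 4.67 × 10^-55
  = 5.20 × 10^96 kg/m³

5.20 × 10^96 kg/m³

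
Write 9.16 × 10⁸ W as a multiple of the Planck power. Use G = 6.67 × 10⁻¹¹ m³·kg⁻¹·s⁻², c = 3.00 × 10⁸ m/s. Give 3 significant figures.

2.51 × 10⁻⁴⁴

Planck power: P_P = c⁵/G = 3.64 × 10⁵² W.
9.16 × 10⁸ / 3.64 × 10⁵² = 2.51 × 10⁻⁴⁴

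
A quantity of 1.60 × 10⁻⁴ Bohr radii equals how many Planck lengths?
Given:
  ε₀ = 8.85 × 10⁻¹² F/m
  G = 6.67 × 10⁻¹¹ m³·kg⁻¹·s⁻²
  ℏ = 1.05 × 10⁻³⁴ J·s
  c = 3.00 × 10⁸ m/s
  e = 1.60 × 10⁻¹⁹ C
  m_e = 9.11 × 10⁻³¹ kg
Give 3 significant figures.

5.22 × 10²⁰

Bohr radius: a₀ = 4πε₀ℏ²/(m_e e²) = 5.26 × 10⁻¹¹ m
Planck length: ℓ_P = √(ℏG/c³) = 1.61 × 10⁻³⁵ m
1.60 × 10⁻⁴ × 5.26 × 10⁻¹¹ / 1.61 × 10⁻³⁵ = 5.22 × 10²⁰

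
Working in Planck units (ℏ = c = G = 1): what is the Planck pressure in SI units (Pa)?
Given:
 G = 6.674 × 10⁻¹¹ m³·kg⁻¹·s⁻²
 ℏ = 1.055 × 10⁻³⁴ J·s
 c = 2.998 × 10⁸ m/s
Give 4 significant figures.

From ℏ = c = G = 1 the pressure scale is p_P = c⁷/(ℏG²).
  = 2.177 × 10⁵⁹ / 4.699 × 10⁻⁵⁵
  = 4.632 × 10¹¹³ Pa

4.632 × 10¹¹³ Pa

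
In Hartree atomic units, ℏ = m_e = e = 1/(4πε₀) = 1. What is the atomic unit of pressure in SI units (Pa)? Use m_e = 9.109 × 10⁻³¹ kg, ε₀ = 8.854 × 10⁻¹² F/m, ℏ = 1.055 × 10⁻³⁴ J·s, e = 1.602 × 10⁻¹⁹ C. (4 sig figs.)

2.929 × 10¹³ Pa

The unique combination of the constants set to 1 with dimensions of pressure is P_au = E_h/a₀³ = m_e⁴e¹⁰/((4πε₀)⁵ℏ⁸).
E_h = 4.354 × 10⁻¹⁸ J
a₀ = 5.297 × 10⁻¹¹ m
E_h/a₀³ = 2.929 × 10¹³ Pa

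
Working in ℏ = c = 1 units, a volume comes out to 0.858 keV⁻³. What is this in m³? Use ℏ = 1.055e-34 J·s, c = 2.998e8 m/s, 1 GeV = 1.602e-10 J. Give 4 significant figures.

Volume is [L]³ = [E]⁻³·(ℏc)³.
1 GeV⁻³ → (ℏc)³ × (1 GeV in J)⁻³ = 7.696e-48 m³.
Convert the energy scale: 0.858 keV⁻³ = 8.58e17 GeV⁻³.
Result: 8.58e17 × 7.696e-48 = 6.603e-30 m³.

6.603e-30 m³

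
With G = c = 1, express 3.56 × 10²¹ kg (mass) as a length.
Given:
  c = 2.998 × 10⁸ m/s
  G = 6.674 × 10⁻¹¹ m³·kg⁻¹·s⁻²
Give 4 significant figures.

In G = c = 1 units mass has dimensions of length; the conversion factor is G/c².
3.56 × 10²¹ kg × (G/c²) = 2.643 × 10⁻⁶ m

2.643 × 10⁻⁶ m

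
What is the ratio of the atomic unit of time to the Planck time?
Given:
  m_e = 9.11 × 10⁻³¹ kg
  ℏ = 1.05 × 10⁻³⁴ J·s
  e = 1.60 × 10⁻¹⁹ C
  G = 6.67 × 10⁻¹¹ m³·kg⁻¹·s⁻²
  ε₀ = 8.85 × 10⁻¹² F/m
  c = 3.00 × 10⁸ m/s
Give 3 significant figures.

4.47 × 10²⁶

atomic unit of time: τ_au = (4πε₀)²ℏ³/(m_e e⁴) = 2.40 × 10⁻¹⁷ s
Planck time: t_P = √(ℏG/c⁵) = 5.37 × 10⁻⁴⁴ s
ratio = 2.40 × 10⁻¹⁷ / 5.37 × 10⁻⁴⁴ = 4.47 × 10²⁶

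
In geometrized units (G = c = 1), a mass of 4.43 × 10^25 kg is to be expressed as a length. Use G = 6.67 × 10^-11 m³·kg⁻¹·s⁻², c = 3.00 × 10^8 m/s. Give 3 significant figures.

In G = c = 1 units mass has dimensions of length; the conversion factor is G/c².
4.43 × 10^25 kg × (G/c²) = 0.0328 m

0.0328 m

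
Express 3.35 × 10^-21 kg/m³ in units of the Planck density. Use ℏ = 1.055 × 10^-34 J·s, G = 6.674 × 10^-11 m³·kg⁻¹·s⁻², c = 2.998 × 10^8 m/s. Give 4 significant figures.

6.500 × 10^-118

Planck density: ρ_P = c⁵/(ℏG²) = 5.154 × 10^96 kg/m³.
3.35 × 10^-21 / 5.154 × 10^96 = 6.500 × 10^-118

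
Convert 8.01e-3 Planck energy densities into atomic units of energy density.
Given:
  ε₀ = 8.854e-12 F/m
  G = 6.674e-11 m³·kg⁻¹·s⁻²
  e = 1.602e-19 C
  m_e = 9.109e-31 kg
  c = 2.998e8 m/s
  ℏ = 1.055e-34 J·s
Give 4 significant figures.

Planck energy density: u_P = c⁷/(ℏG²) = 4.632e113 J/m³
atomic unit of energy density: u_au = E_h/a₀³ = m_e⁴e¹⁰/((4πε₀)⁵ℏ⁸) = 2.929e13 J/m³
8.01e-3 × 4.632e113 / 2.929e13 = 1.267e98

1.267e98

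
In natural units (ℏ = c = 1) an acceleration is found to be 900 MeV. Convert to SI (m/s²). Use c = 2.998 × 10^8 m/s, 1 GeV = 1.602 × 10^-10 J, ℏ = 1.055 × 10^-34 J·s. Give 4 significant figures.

Acceleration is [L]/[T]² = c·[E]/ℏ.
1 GeV → c/ℏ × (1 GeV in J) = 4.552 × 10^32 m/s².
Convert the energy scale: 900 MeV = 0.900 GeV.
Result: 0.900 × 4.552 × 10^32 = 4.097 × 10^32 m/s².

4.097 × 10^32 m/s²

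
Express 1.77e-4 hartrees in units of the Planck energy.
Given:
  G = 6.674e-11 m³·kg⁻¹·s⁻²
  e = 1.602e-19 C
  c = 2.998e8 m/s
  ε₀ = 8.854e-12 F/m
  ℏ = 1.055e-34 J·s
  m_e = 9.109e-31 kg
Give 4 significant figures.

3.939e-31

hartree: E_h = m_e e⁴/(4πε₀ℏ)² = 4.354e-18 J
Planck energy: E_P = √(ℏc⁵/G) = 1.957e9 J
1.77e-4 × 4.354e-18 / 1.957e9 = 3.939e-31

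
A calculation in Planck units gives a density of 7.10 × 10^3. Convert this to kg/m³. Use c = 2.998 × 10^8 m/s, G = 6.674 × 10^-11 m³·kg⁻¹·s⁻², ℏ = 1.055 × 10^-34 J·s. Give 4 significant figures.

One Planck density: ρ_P = c⁵/(ℏG²) = 5.154 × 10^96 kg/m³.
7.10 × 10^3 × 5.154 × 10^96 kg/m³ = 3.659 × 10^100 kg/m³

3.659 × 10^100 kg/m³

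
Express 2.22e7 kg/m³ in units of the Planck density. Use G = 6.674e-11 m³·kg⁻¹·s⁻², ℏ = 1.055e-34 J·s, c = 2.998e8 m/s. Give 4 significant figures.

Planck density: ρ_P = c⁵/(ℏG²) = 5.154e96 kg/m³.
2.22e7 / 5.154e96 = 4.307e-90

4.307e-90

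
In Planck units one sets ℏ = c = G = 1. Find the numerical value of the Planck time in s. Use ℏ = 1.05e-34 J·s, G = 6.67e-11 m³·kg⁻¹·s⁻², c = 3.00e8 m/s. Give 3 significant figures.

t_P = √(ℏG/c⁵)
  = √(2.88e-87)
  = 5.37e-44 s

5.37e-44 s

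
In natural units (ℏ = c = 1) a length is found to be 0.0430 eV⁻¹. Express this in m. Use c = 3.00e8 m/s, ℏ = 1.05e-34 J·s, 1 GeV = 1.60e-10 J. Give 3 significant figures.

A length is [E]⁻¹ in ℏ=c=1; restore one factor of ℏc.
1 GeV⁻¹ → ℏc × (1 GeV in J)⁻¹ = 1.97e-16 m.
Convert the energy scale: 0.0430 eV⁻¹ = 4.30e7 GeV⁻¹.
Result: 4.30e7 × 1.97e-16 = 8.47e-9 m.

8.47e-9 m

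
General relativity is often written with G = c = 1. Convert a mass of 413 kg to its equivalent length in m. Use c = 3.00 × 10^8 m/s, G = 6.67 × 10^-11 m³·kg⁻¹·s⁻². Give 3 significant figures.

In G = c = 1 units mass has dimensions of length; the conversion factor is G/c².
413 kg × (G/c²) = 3.06 × 10^-25 m

3.06 × 10^-25 m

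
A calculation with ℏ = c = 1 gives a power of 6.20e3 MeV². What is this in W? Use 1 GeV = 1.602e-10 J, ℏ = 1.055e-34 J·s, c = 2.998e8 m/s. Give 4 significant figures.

1.508e12 W

Power is [E]/[T] = [E]²/ℏ.
1 GeV² → 1/ℏ × (1 GeV in J)² = 2.433e14 W.
Convert the energy scale: 6.20e3 MeV² = 6.20e-3 GeV².
Result: 6.20e-3 × 2.433e14 = 1.508e12 W.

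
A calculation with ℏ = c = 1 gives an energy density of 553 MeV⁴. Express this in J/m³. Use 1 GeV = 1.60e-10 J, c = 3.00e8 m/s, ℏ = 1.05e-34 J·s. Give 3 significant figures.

[E]/[L]³ = [E]⁴/(ℏc)³; restore (ℏc)⁻³.
1 GeV⁴ → 1/(ℏc)³ × (1 GeV in J)⁴ = 2.10e37 J/m³.
Convert the energy scale: 553 MeV⁴ = 5.53e-10 GeV⁴.
Result: 5.53e-10 × 2.10e37 = 1.16e28 J/m³.

1.16e28 J/m³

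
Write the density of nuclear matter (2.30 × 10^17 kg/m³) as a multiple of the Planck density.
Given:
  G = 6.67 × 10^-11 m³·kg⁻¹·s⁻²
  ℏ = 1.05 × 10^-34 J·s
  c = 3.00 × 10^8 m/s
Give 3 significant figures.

4.42 × 10^-80

Planck density: ρ_P = c⁵/(ℏG²) = 5.20 × 10^96 kg/m³.
2.30 × 10^17 / 5.20 × 10^96 = 4.42 × 10^-80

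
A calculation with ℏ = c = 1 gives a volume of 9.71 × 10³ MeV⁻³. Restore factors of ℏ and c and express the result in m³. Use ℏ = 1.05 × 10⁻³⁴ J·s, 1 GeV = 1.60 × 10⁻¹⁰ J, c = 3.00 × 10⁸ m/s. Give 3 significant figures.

7.41 × 10⁻³⁵ m³

Volume is [L]³ = [E]⁻³·(ℏc)³.
1 GeV⁻³ → (ℏc)³ × (1 GeV in J)⁻³ = 7.63 × 10⁻⁴⁸ m³.
Convert the energy scale: 9.71 × 10³ MeV⁻³ = 9.71 × 10¹² GeV⁻³.
Result: 9.71 × 10¹² × 7.63 × 10⁻⁴⁸ = 7.41 × 10⁻³⁵ m³.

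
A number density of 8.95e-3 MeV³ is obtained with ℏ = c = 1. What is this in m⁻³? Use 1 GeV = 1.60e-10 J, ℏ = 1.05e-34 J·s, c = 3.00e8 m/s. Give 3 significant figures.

Number density is [L]⁻³ = [E]³/(ℏc)³.
1 GeV³ → 1/(ℏc)³ × (1 GeV in J)³ = 1.31e47 m⁻³.
Convert the energy scale: 8.95e-3 MeV³ = 8.95e-12 GeV³.
Result: 8.95e-12 × 1.31e47 = 1.17e36 m⁻³.

1.17e36 m⁻³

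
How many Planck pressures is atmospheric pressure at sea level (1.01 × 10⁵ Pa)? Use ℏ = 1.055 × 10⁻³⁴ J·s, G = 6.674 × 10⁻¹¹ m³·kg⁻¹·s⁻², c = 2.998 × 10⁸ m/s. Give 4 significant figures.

Planck pressure: p_P = c⁷/(ℏG²) = 4.632 × 10¹¹³ Pa.
1.01 × 10⁵ / 4.632 × 10¹¹³ = 2.180 × 10⁻¹⁰⁹

2.180 × 10⁻¹⁰⁹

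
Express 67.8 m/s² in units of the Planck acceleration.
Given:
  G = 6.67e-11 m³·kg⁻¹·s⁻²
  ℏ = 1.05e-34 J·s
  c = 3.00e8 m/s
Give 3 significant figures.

1.21e-50

Planck acceleration: a_P = √(c⁷/(ℏG)) = 5.59e51 m/s².
67.8 / 5.59e51 = 1.21e-50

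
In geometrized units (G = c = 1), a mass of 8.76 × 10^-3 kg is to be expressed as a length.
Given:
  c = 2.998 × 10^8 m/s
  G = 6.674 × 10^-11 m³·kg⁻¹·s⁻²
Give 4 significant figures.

6.505 × 10^-30 m

In G = c = 1 units mass has dimensions of length; the conversion factor is G/c².
8.76 × 10^-3 kg × (G/c²) = 6.505 × 10^-30 m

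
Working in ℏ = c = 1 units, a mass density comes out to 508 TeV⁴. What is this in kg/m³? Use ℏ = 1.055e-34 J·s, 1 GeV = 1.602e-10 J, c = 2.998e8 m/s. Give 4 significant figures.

1.177e35 kg/m³

Mass density is [E]/(c²[L]³) = [E]⁴/(ℏ³c⁵).
1 GeV⁴ → 1/(ℏ³c⁵) × (1 GeV in J)⁴ = 2.316e20 kg/m³.
Convert the energy scale: 508 TeV⁴ = 5.08e14 GeV⁴.
Result: 5.08e14 × 2.316e20 = 1.177e35 kg/m³.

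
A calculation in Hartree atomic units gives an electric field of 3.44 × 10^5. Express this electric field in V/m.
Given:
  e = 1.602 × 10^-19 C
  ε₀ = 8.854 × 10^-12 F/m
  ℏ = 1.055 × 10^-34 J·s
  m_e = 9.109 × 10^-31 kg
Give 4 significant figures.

1.765 × 10^17 V/m

One atomic unit of electric field: E_au = E_h/(e a₀) = m_e²e⁵/((4πε₀)³ℏ⁴) = 5.131 × 10^11 V/m.
3.44 × 10^5 × 5.131 × 10^11 V/m = 1.765 × 10^17 V/m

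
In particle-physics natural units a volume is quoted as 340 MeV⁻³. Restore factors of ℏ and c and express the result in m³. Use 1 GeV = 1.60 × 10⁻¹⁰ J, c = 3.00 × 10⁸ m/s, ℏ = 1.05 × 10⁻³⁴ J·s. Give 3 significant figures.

Volume is [L]³ = [E]⁻³·(ℏc)³.
1 GeV⁻³ → (ℏc)³ × (1 GeV in J)⁻³ = 7.63 × 10⁻⁴⁸ m³.
Convert the energy scale: 340 MeV⁻³ = 3.40 × 10¹¹ GeV⁻³.
Result: 3.40 × 10¹¹ × 7.63 × 10⁻⁴⁸ = 2.59 × 10⁻³⁶ m³.

2.59 × 10⁻³⁶ m³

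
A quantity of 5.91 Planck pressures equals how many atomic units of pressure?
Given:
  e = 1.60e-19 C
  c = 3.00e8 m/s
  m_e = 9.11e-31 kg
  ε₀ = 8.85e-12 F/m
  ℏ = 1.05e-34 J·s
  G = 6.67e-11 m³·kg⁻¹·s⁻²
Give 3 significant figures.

9.18e100

Planck pressure: p_P = c⁷/(ℏG²) = 4.68e113 Pa
atomic unit of pressure: P_au = E_h/a₀³ = m_e⁴e¹⁰/((4πε₀)⁵ℏ⁸) = 3.01e13 Pa
5.91 × 4.68e113 / 3.01e13 = 9.18e100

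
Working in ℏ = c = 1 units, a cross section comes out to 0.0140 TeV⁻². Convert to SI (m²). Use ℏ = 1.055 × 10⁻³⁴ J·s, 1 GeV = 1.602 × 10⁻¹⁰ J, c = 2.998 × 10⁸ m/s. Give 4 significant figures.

Area is [L]² = [E]⁻²·(ℏc)²; restore (ℏc)².
1 GeV⁻² → (ℏc)² × (1 GeV in J)⁻² = 3.898 × 10⁻³² m².
Convert the energy scale: 0.0140 TeV⁻² = 1.40 × 10⁻⁸ GeV⁻².
Result: 1.40 × 10⁻⁸ × 3.898 × 10⁻³² = 5.457 × 10⁻⁴⁰ m².

5.457 × 10⁻⁴⁰ m²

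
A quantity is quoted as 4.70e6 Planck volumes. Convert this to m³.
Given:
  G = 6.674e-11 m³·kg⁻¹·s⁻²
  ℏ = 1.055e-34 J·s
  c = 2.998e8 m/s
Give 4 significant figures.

1.985e-98 m³

One Planck volume: V_P = (ℏG/c³)^(3/2) = 4.224e-105 m³.
4.70e6 × 4.224e-105 m³ = 1.985e-98 m³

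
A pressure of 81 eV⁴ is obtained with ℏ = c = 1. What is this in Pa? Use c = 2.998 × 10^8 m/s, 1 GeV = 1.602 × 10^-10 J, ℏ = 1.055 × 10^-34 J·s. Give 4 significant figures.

1.686 × 10^3 Pa

Pressure is [E]/[L]³ = [E]⁴/(ℏc)³.
1 GeV⁴ → 1/(ℏc)³ × (1 GeV in J)⁴ = 2.082 × 10^37 Pa.
Convert the energy scale: 81 eV⁴ = 8.10 × 10^-35 GeV⁴.
Result: 8.10 × 10^-35 × 2.082 × 10^37 = 1.686 × 10^3 Pa.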